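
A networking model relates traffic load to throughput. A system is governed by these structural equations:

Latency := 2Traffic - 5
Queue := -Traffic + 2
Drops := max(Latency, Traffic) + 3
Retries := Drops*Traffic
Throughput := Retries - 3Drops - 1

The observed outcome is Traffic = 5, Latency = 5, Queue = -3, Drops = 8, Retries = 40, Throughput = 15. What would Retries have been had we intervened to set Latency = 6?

45

do(Latency=6) replaces the equation Latency := 2Traffic - 5 with the constant Latency = 6.
Drops = max(Latency, Traffic) + 3  [with Latency=6, Traffic=5]  = 9
Retries = Drops*Traffic  [with Drops=9, Traffic=5]  = 45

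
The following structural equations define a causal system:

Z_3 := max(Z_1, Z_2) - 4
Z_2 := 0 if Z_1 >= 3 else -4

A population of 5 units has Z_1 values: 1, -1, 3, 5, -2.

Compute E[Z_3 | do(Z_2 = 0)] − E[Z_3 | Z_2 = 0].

-2.2

The intervention sets Z_2=0 in all 5 units regardless of Z_1. Recomputing Z_3 per unit gives -3, -4, -1, 1, -4; average -2.2.
E[Z_3|Z_2=0] averages over only the 2 units with Z_2=0 (Z_1 = 3, 5): Z_3 = -1, 1, mean 0.
Difference = -2.2 − 0 = -2.2.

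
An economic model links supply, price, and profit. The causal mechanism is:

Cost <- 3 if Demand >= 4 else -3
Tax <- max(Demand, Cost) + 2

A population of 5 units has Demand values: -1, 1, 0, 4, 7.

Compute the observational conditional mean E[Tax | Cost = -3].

Observing Cost=-3 restricts to units where Cost's equation naturally yields -3: Demand ∈ {-1, 1, 0}. In that subpopulation Tax = 1, 3, 2, mean 2.

2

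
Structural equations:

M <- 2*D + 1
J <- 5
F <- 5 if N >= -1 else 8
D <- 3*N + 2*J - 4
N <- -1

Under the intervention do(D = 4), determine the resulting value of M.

9

The intervention breaks the incoming arrows to D: D <- 3*N + 2*J - 4 no longer applies, and D = 4.
M = 2*D + 1  [with D=4]  = 9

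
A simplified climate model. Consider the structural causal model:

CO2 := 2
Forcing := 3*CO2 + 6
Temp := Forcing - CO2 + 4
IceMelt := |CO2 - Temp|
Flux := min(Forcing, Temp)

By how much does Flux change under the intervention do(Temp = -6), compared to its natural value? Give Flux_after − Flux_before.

-18

do(Temp=-6) replaces the equation Temp := Forcing - CO2 + 4 with the constant Temp = -6.
Forcing = 3*CO2 + 6  [with CO2=2]  = 12
Flux = min(Forcing, Temp)  [with Forcing=12, Temp=-6]  = -6
Without intervention: Forcing = 3*CO2 + 6  [with CO2=2]  = 12; Temp = Forcing - CO2 + 4  [with Forcing=12, CO2=2]  = 14; Flux = min(Forcing, Temp)  [with Forcing=12, Temp=14]  = 12.
Change = -6 − 12 = -18.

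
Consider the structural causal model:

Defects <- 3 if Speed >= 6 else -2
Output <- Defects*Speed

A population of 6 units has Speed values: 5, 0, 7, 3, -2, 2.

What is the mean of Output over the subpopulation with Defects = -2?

Observing Defects=-2 restricts to units where Defects's equation naturally yields -2: Speed ∈ {5, 0, 3, -2, 2}. In that subpopulation Output = -10, 0, -6, 4, -4, mean -3.2.

-3.2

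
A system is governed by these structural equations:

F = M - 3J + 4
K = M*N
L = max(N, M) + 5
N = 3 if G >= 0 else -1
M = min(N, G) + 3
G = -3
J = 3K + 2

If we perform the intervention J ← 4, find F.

-8

Intervening sets J = 4 and removes its equation (J = 3K + 2).
N = 3 if G >= 0 else -1  [with G=-3]  = -1
M = min(N, G) + 3  [with N=-1, G=-3]  = 0
F = M - 3J + 4  [with M=0, J=4]  = -8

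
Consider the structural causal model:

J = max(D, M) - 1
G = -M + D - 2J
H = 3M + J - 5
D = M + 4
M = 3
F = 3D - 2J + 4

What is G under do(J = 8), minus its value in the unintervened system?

The intervention breaks the incoming arrows to J: J = max(D, M) - 1 no longer applies, and J = 8.
D = M + 4  [with M=3]  = 7
G = -M + D - 2J  [with M=3, D=7, J=8]  = -12
Without intervention: D = M + 4  [with M=3]  = 7; J = max(D, M) - 1  [with D=7, M=3]  = 6; G = -M + D - 2J  [with M=3, D=7, J=6]  = -8.
Change = -12 − (-8) = -4.

-4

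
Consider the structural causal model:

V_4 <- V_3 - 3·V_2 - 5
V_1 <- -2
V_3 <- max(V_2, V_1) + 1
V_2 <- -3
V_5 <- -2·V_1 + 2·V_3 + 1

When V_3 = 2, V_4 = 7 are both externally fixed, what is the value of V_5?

Setting V_3 = 2, V_4 = 7 by intervention discards those variables' equations.
V_5 = -2·V_1 + 2·V_3 + 1  [with V_1=-2, V_3=2]  = 9

9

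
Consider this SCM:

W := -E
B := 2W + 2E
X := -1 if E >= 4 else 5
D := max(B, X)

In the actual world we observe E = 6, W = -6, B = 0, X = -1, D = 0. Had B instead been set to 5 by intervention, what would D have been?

do(B=5) replaces the equation B := 2W + 2E with the constant B = 5.
X = -1 if E >= 4 else 5  [with E=6]  = -1
D = max(B, X)  [with B=5, X=-1]  = 5

5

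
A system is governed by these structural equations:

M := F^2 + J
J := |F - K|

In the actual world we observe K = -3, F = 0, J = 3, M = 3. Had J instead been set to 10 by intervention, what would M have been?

10

The intervention breaks the incoming arrows to J: J := |F - K| no longer applies, and J = 10.
M = F^2 + J  [with F=0, J=10]  = 10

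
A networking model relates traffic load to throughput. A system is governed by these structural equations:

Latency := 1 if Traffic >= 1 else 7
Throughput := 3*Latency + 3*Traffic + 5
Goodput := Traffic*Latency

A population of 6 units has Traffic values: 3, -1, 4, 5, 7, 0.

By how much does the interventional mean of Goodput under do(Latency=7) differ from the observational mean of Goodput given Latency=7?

Every unit gets Latency=7 under the intervention. Goodput values become 21, -7, 28, 35, 49, 0; E[Goodput|do(Latency=7)] = 21.
Conditioning on Latency=7 selects the 2 unit(s) with Traffic ∈ {-1, 0}. Their Goodput values: -7, 0. Mean = -3.5.
Difference = 21 − (-3.5) = 24.5.

24.5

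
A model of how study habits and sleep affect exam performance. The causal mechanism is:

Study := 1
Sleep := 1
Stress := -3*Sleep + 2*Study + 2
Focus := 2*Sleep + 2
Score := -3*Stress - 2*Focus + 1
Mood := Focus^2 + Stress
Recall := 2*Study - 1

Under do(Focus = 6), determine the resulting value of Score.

Intervening sets Focus = 6 and removes its equation (Focus := 2*Sleep + 2).
Stress = -3*Sleep + 2*Study + 2  [with Sleep=1, Study=1]  = 1
Score = -3*Stress - 2*Focus + 1  [with Stress=1, Focus=6]  = -14

-14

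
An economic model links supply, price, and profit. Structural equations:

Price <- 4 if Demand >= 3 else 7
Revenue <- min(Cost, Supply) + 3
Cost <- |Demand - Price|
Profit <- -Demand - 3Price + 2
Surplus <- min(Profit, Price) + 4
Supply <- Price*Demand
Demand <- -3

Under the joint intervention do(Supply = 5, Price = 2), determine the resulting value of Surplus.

The joint intervention fixes Supply = 5, Price = 2, removing each variable's own equation.
Profit = -Demand - 3Price + 2  [with Demand=-3, Price=2]  = -1
Surplus = min(Profit, Price) + 4  [with Profit=-1, Price=2]  = 3

3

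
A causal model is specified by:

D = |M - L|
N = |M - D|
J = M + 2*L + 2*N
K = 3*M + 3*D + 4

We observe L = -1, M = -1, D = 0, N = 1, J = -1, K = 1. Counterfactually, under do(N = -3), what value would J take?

Intervening sets N = -3 and removes its equation (N = |M - D|).
J = M + 2*L + 2*N  [with M=-1, L=-1, N=-3]  = -9

-9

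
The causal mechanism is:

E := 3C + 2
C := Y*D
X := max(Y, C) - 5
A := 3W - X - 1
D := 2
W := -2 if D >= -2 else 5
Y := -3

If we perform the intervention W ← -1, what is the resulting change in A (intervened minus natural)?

3

The intervention breaks the incoming arrows to W: W := -2 if D >= -2 else 5 no longer applies, and W = -1.
C = Y*D  [with Y=-3, D=2]  = -6
X = max(Y, C) - 5  [with Y=-3, C=-6]  = -8
A = 3W - X - 1  [with W=-1, X=-8]  = 4
Without intervention: W = -2 if D >= -2 else 5  [with D=2]  = -2; C = Y*D  [with Y=-3, D=2]  = -6; X = max(Y, C) - 5  [with Y=-3, C=-6]  = -8; A = 3W - X - 1  [with W=-2, X=-8]  = 1.
Change = 4 − 1 = 3.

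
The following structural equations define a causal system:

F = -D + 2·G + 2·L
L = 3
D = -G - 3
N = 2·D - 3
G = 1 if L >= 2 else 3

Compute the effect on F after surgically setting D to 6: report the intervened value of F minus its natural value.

do(D=6) replaces the equation D = -G - 3 with the constant D = 6.
G = 1 if L >= 2 else 3  [with L=3]  = 1
F = -D + 2·G + 2·L  [with D=6, G=1, L=3]  = 2
Without intervention: G = 1 if L >= 2 else 3  [with L=3]  = 1; D = -G - 3  [with G=1]  = -4; F = -D + 2·G + 2·L  [with D=-4, G=1, L=3]  = 12.
Change = 2 − 12 = -10.

-10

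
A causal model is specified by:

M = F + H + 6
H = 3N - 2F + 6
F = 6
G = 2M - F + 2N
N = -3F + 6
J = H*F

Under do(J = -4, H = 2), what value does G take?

The joint intervention fixes J = -4, H = 2, removing each variable's own equation.
N = -3F + 6  [with F=6]  = -12
M = F + H + 6  [with F=6, H=2]  = 14
G = 2M - F + 2N  [with M=14, F=6, N=-12]  = -2

-2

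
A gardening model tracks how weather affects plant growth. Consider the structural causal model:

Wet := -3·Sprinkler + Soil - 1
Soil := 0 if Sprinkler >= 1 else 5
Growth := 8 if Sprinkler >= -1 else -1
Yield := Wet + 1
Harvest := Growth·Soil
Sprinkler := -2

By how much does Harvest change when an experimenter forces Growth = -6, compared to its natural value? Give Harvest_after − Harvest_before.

Under do(Growth=-6), the mechanism Growth := 8 if Sprinkler >= -1 else -1 is discarded; Growth is fixed at -6.
Soil = 0 if Sprinkler >= 1 else 5  [with Sprinkler=-2]  = 5
Harvest = Growth·Soil  [with Growth=-6, Soil=5]  = -30
Without intervention: Soil = 0 if Sprinkler >= 1 else 5  [with Sprinkler=-2]  = 5; Growth = 8 if Sprinkler >= -1 else -1  [with Sprinkler=-2]  = -1; Harvest = Growth·Soil  [with Growth=-1, Soil=5]  = -5.
Change = -30 − (-5) = -25.

-25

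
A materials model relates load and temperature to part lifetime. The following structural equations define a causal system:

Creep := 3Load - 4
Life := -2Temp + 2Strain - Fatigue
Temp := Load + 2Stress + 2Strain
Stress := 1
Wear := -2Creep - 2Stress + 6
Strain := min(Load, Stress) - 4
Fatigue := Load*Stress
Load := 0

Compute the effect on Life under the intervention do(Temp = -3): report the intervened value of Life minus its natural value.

do(Temp=-3) replaces the equation Temp := Load + 2Stress + 2Strain with the constant Temp = -3.
Strain = min(Load, Stress) - 4  [with Load=0, Stress=1]  = -4
Fatigue = Load*Stress  [with Load=0, Stress=1]  = 0
Life = -2Temp + 2Strain - Fatigue  [with Temp=-3, Strain=-4, Fatigue=0]  = -2
Without intervention: Strain = min(Load, Stress) - 4  [with Load=0, Stress=1]  = -4; Temp = Load + 2Stress + 2Strain  [with Load=0, Stress=1, Strain=-4]  = -6; Fatigue = Load*Stress  [with Load=0, Stress=1]  = 0; Life = -2Temp + 2Strain - Fatigue  [with Temp=-6, Strain=-4, Fatigue=0]  = 4.
Change = -2 − 4 = -6.

-6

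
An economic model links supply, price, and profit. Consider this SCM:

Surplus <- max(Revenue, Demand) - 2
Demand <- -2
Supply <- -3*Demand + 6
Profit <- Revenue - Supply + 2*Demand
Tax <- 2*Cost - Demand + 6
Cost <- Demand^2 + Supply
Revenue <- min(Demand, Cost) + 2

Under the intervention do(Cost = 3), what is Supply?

12

Under do(Cost=3), the mechanism Cost <- Demand^2 + Supply is discarded; Cost is fixed at 3.
Since Supply is not a descendant of the intervened variable, it is unaffected.
Supply = -3*Demand + 6  [with Demand=-2]  = 12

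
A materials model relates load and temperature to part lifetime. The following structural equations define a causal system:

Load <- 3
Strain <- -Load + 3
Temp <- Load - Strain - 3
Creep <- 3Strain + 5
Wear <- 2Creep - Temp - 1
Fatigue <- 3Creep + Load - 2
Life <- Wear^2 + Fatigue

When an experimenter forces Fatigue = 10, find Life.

91

Intervening sets Fatigue = 10 and removes its equation (Fatigue <- 3Creep + Load - 2).
Strain = -Load + 3  [with Load=3]  = 0
Temp = Load - Strain - 3  [with Load=3, Strain=0]  = 0
Creep = 3Strain + 5  [with Strain=0]  = 5
Wear = 2Creep - Temp - 1  [with Creep=5, Temp=0]  = 9
Life = Wear^2 + Fatigue  [with Wear=9, Fatigue=10]  = 91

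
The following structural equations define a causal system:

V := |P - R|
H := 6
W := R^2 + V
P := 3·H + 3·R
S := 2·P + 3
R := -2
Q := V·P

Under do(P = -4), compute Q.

The intervention breaks the incoming arrows to P: P := 3·H + 3·R no longer applies, and P = -4.
V = |P - R|  [with P=-4, R=-2]  = 2
Q = V·P  [with V=2, P=-4]  = -8

-8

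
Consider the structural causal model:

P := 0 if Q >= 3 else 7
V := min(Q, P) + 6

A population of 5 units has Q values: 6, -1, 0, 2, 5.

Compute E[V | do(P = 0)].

5.8

The intervention sets P=0 in all 5 units regardless of Q. Recomputing V per unit gives 6, 5, 6, 6, 6; average 5.8.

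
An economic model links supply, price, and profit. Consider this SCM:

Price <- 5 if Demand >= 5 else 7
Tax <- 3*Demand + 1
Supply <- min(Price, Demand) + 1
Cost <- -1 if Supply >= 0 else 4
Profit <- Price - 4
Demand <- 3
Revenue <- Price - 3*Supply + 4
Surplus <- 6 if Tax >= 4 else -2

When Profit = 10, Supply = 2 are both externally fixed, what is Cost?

-1

The joint intervention fixes Profit = 10, Supply = 2, removing each variable's own equation.
Cost = -1 if Supply >= 0 else 4  [with Supply=2]  = -1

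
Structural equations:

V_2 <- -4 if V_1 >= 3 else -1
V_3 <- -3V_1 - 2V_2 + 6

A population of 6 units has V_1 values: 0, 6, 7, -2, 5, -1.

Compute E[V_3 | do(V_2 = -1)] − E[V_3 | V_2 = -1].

-10.5

Under do(V_2=-1), V_2's equation is replaced by V_2=-1 for every unit. Per-unit V_3: 8, -10, -13, 14, -7, 11. Mean = 0.5.
E[V_3|V_2=-1] averages over only the 3 units with V_2=-1 (V_1 = 0, -2, -1): V_3 = 8, 14, 11, mean 11.
Difference = 0.5 − 11 = -10.5.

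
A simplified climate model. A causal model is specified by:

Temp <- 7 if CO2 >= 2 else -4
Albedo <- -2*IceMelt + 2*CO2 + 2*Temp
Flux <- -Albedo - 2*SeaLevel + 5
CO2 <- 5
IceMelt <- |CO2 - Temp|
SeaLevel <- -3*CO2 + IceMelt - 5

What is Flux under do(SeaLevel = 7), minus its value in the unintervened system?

-50

The intervention breaks the incoming arrows to SeaLevel: SeaLevel <- -3*CO2 + IceMelt - 5 no longer applies, and SeaLevel = 7.
Temp = 7 if CO2 >= 2 else -4  [with CO2=5]  = 7
IceMelt = |CO2 - Temp|  [with CO2=5, Temp=7]  = 2
Albedo = -2*IceMelt + 2*CO2 + 2*Temp  [with IceMelt=2, CO2=5, Temp=7]  = 20
Flux = -Albedo - 2*SeaLevel + 5  [with Albedo=20, SeaLevel=7]  = -29
Without intervention: Temp = 7 if CO2 >= 2 else -4  [with CO2=5]  = 7; IceMelt = |CO2 - Temp|  [with CO2=5, Temp=7]  = 2; Albedo = -2*IceMelt + 2*CO2 + 2*Temp  [with IceMelt=2, CO2=5, Temp=7]  = 20; SeaLevel = -3*CO2 + IceMelt - 5  [with CO2=5, IceMelt=2]  = -18; Flux = -Albedo - 2*SeaLevel + 5  [with Albedo=20, SeaLevel=-18]  = 21.
Change = -29 − 21 = -50.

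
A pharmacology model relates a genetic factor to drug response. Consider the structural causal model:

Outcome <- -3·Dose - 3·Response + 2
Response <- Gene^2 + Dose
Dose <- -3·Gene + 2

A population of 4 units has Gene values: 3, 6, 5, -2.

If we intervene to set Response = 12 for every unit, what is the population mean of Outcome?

Every unit gets Response=12 under the intervention. Outcome values become -13, 14, 5, -58; E[Outcome|do(Response=12)] = -13.

-13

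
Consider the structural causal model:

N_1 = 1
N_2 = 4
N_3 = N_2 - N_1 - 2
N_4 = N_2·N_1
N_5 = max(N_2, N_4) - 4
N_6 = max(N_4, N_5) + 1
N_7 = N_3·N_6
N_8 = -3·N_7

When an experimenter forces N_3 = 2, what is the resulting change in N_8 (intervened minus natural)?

The intervention breaks the incoming arrows to N_3: N_3 = N_2 - N_1 - 2 no longer applies, and N_3 = 2.
N_4 = N_2·N_1  [with N_2=4, N_1=1]  = 4
N_5 = max(N_2, N_4) - 4  [with N_2=4, N_4=4]  = 0
N_6 = max(N_4, N_5) + 1  [with N_4=4, N_5=0]  = 5
N_7 = N_3·N_6  [with N_3=2, N_6=5]  = 10
N_8 = -3·N_7  [with N_7=10]  = -30
Without intervention: N_3 = N_2 - N_1 - 2  [with N_2=4, N_1=1]  = 1; N_4 = N_2·N_1  [with N_2=4, N_1=1]  = 4; N_5 = max(N_2, N_4) - 4  [with N_2=4, N_4=4]  = 0; N_6 = max(N_4, N_5) + 1  [with N_4=4, N_5=0]  = 5; N_7 = N_3·N_6  [with N_3=1, N_6=5]  = 5; N_8 = -3·N_7  [with N_7=5]  = -15.
Change = -30 − (-15) = -15.

-15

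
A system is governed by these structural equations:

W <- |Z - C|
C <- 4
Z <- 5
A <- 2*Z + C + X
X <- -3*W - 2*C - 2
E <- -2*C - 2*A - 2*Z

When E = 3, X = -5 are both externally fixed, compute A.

9

Setting E = 3, X = -5 by intervention discards those variables' equations.
A = 2*Z + C + X  [with Z=5, C=4, X=-5]  = 9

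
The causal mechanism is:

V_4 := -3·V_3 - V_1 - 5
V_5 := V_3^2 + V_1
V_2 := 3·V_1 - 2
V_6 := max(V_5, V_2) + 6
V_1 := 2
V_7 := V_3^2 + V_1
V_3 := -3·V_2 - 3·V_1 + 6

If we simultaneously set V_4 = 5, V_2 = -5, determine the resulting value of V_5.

The joint intervention fixes V_4 = 5, V_2 = -5, removing each variable's own equation.
V_3 = -3·V_2 - 3·V_1 + 6  [with V_2=-5, V_1=2]  = 15
V_5 = V_3^2 + V_1  [with V_3=15, V_1=2]  = 227

227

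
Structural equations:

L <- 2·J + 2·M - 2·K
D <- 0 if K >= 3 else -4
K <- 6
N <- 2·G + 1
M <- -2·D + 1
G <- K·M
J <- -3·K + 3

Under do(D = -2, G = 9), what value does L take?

The joint intervention fixes D = -2, G = 9, removing each variable's own equation.
J = -3·K + 3  [with K=6]  = -15
M = -2·D + 1  [with D=-2]  = 5
L = 2·J + 2·M - 2·K  [with J=-15, M=5, K=6]  = -32

-32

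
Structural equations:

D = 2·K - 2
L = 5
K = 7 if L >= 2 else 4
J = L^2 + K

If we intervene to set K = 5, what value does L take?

Under do(K=5), the mechanism K = 7 if L >= 2 else 4 is discarded; K is fixed at 5.
L is not downstream of the intervention, so its value is determined by the original equations.

5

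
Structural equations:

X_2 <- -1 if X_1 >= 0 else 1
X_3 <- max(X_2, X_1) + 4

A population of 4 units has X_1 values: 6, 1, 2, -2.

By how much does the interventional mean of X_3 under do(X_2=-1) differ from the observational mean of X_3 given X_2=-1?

do(X_2=-1) breaks X_2's dependence on X_1. With X_2=-1 fixed, X_3 across the units is 10, 5, 6, 3, mean 6.
E[X_3|X_2=-1] averages over only the 3 units with X_2=-1 (X_1 = 6, 1, 2): X_3 = 10, 5, 6, mean 7.
Difference = 6 − 7 = -1.

-1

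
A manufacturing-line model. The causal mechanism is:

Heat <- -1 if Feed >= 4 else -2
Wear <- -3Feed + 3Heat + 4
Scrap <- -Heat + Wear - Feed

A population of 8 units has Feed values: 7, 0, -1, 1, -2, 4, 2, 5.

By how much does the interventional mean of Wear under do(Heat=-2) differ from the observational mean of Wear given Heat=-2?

Under do(Heat=-2), Heat's equation is replaced by Heat=-2 for every unit. Per-unit Wear: -23, -2, 1, -5, 4, -14, -8, -17. Mean = -8.
E[Wear|Heat=-2] averages over only the 5 units with Heat=-2 (Feed = 0, -1, 1, -2, 2): Wear = -2, 1, -5, 4, -8, mean -2.
Difference = -8 − (-2) = -6.

-6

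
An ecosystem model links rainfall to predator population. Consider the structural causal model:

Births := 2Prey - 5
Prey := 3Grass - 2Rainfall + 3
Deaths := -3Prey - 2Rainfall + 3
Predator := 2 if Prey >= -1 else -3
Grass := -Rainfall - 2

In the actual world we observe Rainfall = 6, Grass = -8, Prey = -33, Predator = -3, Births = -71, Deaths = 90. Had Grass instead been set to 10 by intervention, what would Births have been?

37

do(Grass=10) replaces the equation Grass := -Rainfall - 2 with the constant Grass = 10.
Prey = 3Grass - 2Rainfall + 3  [with Grass=10, Rainfall=6]  = 21
Births = 2Prey - 5  [with Prey=21]  = 37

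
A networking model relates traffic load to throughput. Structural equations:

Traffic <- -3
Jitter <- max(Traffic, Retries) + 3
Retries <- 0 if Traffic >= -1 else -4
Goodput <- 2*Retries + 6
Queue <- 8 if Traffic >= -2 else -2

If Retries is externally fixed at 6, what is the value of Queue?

-2

Under do(Retries=6), the mechanism Retries <- 0 if Traffic >= -1 else -4 is discarded; Retries is fixed at 6.
Since Queue is not a descendant of the intervened variable, it is unaffected.
Queue = 8 if Traffic >= -2 else -2  [with Traffic=-3]  = -2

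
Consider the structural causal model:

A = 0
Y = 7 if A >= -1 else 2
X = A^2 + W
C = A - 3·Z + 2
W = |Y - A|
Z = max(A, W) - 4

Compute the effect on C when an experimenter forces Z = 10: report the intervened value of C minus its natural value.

The intervention breaks the incoming arrows to Z: Z = max(A, W) - 4 no longer applies, and Z = 10.
C = A - 3·Z + 2  [with A=0, Z=10]  = -28
Without intervention: Y = 7 if A >= -1 else 2  [with A=0]  = 7; W = |Y - A|  [with Y=7, A=0]  = 7; Z = max(A, W) - 4  [with A=0, W=7]  = 3; C = A - 3·Z + 2  [with A=0, Z=3]  = -7.
Change = -28 − (-7) = -21.

-21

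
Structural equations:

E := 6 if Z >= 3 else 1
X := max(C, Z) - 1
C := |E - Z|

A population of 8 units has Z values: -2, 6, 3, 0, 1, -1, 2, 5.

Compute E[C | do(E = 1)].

2.25

The intervention sets E=1 in all 8 units regardless of Z. Recomputing C per unit gives 3, 5, 2, 1, 0, 2, 1, 4; average 2.25.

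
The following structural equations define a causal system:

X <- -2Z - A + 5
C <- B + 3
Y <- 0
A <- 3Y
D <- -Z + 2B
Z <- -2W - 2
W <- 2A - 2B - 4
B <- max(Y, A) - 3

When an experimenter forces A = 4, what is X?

do(A=4) replaces the equation A <- 3Y with the constant A = 4.
B = max(Y, A) - 3  [with Y=0, A=4]  = 1
W = 2A - 2B - 4  [with A=4, B=1]  = 2
Z = -2W - 2  [with W=2]  = -6
X = -2Z - A + 5  [with Z=-6, A=4]  = 13

13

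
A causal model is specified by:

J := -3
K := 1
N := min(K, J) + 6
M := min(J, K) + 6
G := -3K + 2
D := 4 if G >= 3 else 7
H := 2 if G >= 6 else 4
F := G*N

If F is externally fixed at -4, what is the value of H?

Intervening sets F = -4 and removes its equation (F := G*N).
Since H is not a descendant of the intervened variable, it is unaffected.
G = -3K + 2  [with K=1]  = -1
H = 2 if G >= 6 else 4  [with G=-1]  = 4

4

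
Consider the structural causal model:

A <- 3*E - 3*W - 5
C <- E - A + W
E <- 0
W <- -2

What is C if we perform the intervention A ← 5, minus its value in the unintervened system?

The intervention breaks the incoming arrows to A: A <- 3*E - 3*W - 5 no longer applies, and A = 5.
C = E - A + W  [with E=0, A=5, W=-2]  = -7
Without intervention: A = 3*E - 3*W - 5  [with E=0, W=-2]  = 1; C = E - A + W  [with E=0, A=1, W=-2]  = -3.
Change = -7 − (-3) = -4.

-4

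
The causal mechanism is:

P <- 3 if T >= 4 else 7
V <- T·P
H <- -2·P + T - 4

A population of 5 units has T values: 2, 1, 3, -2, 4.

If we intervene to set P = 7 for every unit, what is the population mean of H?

-16.4

do(P=7) breaks P's dependence on T. With P=7 fixed, H across the units is -16, -17, -15, -20, -14, mean -16.4.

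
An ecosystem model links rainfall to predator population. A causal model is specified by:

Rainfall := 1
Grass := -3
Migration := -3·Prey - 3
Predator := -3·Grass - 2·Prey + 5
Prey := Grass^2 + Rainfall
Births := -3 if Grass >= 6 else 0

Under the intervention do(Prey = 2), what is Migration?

-9

The intervention breaks the incoming arrows to Prey: Prey := Grass^2 + Rainfall no longer applies, and Prey = 2.
Migration = -3·Prey - 3  [with Prey=2]  = -9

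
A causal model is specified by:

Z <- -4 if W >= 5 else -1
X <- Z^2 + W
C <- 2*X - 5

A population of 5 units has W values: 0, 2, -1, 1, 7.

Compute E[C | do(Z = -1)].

0.6

Every unit gets Z=-1 under the intervention. C values become -3, 1, -5, -1, 11; E[C|do(Z=-1)] = 0.6.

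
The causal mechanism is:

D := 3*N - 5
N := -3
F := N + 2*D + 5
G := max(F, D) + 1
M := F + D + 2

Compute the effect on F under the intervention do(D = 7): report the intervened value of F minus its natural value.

The intervention breaks the incoming arrows to D: D := 3*N - 5 no longer applies, and D = 7.
F = N + 2*D + 5  [with N=-3, D=7]  = 16
Without intervention: D = 3*N - 5  [with N=-3]  = -14; F = N + 2*D + 5  [with N=-3, D=-14]  = -26.
Change = 16 − (-26) = 42.

42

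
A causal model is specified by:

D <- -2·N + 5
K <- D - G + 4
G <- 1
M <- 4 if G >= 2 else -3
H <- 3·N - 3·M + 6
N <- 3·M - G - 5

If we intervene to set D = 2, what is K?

5

The intervention breaks the incoming arrows to D: D <- -2·N + 5 no longer applies, and D = 2.
K = D - G + 4  [with D=2, G=1]  = 5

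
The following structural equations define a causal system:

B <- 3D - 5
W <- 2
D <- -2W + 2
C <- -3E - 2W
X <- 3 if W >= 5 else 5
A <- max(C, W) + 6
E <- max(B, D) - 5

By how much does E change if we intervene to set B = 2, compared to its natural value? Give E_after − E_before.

The intervention breaks the incoming arrows to B: B <- 3D - 5 no longer applies, and B = 2.
D = -2W + 2  [with W=2]  = -2
E = max(B, D) - 5  [with B=2, D=-2]  = -3
Without intervention: D = -2W + 2  [with W=2]  = -2; B = 3D - 5  [with D=-2]  = -11; E = max(B, D) - 5  [with B=-11, D=-2]  = -7.
Change = -3 − (-7) = 4.

4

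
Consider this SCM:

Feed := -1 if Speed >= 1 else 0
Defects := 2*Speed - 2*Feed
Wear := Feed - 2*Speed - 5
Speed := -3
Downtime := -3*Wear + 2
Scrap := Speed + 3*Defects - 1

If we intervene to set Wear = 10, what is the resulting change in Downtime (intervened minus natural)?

The intervention breaks the incoming arrows to Wear: Wear := Feed - 2*Speed - 5 no longer applies, and Wear = 10.
Downtime = -3*Wear + 2  [with Wear=10]  = -28
Without intervention: Feed = -1 if Speed >= 1 else 0  [with Speed=-3]  = 0; Wear = Feed - 2*Speed - 5  [with Feed=0, Speed=-3]  = 1; Downtime = -3*Wear + 2  [with Wear=1]  = -1.
Change = -28 − (-1) = -27.

-27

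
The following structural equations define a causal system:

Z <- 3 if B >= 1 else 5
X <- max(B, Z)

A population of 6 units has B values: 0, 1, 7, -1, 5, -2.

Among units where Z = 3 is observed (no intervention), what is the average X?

E[X|Z=3] averages over only the 3 units with Z=3 (B = 1, 7, 5): X = 3, 7, 5, mean 5.

5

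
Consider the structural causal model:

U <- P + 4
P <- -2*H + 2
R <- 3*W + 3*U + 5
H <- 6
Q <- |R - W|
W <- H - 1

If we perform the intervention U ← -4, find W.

The intervention breaks the incoming arrows to U: U <- P + 4 no longer applies, and U = -4.
W is not downstream of the intervention, so its value is determined by the original equations.
W = H - 1  [with H=6]  = 5

5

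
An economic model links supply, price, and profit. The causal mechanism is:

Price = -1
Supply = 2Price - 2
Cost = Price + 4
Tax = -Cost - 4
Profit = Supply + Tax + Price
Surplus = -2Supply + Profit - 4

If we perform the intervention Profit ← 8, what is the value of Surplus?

12

The intervention breaks the incoming arrows to Profit: Profit = Supply + Tax + Price no longer applies, and Profit = 8.
Supply = 2Price - 2  [with Price=-1]  = -4
Surplus = -2Supply + Profit - 4  [with Supply=-4, Profit=8]  = 12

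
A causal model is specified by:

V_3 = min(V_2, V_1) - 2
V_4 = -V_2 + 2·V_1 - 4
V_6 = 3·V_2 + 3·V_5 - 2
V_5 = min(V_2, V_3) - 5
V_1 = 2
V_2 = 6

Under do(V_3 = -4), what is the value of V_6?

The intervention breaks the incoming arrows to V_3: V_3 = min(V_2, V_1) - 2 no longer applies, and V_3 = -4.
V_5 = min(V_2, V_3) - 5  [with V_2=6, V_3=-4]  = -9
V_6 = 3·V_2 + 3·V_5 - 2  [with V_2=6, V_5=-9]  = -11

-11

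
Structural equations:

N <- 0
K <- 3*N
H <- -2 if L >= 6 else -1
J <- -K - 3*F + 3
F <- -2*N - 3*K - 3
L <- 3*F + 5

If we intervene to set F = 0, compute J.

The intervention breaks the incoming arrows to F: F <- -2*N - 3*K - 3 no longer applies, and F = 0.
K = 3*N  [with N=0]  = 0
J = -K - 3*F + 3  [with K=0, F=0]  = 3

3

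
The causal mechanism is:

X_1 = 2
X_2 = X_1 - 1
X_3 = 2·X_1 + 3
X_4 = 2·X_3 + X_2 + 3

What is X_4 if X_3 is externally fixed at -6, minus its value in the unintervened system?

The intervention breaks the incoming arrows to X_3: X_3 = 2·X_1 + 3 no longer applies, and X_3 = -6.
X_2 = X_1 - 1  [with X_1=2]  = 1
X_4 = 2·X_3 + X_2 + 3  [with X_3=-6, X_2=1]  = -8
Without intervention: X_2 = X_1 - 1  [with X_1=2]  = 1; X_3 = 2·X_1 + 3  [with X_1=2]  = 7; X_4 = 2·X_3 + X_2 + 3  [with X_3=7, X_2=1]  = 18.
Change = -8 − 18 = -26.

-26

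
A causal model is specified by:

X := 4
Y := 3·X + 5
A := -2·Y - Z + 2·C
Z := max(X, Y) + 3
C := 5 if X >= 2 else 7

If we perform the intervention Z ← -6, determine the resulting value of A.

do(Z=-6) replaces the equation Z := max(X, Y) + 3 with the constant Z = -6.
Y = 3·X + 5  [with X=4]  = 17
C = 5 if X >= 2 else 7  [with X=4]  = 5
A = -2·Y - Z + 2·C  [with Y=17, Z=-6, C=5]  = -18

-18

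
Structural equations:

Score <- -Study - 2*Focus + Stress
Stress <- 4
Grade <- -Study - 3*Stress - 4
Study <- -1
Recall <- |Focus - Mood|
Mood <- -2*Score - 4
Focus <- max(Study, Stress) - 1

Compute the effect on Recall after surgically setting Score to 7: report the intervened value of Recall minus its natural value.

Under do(Score=7), the mechanism Score <- -Study - 2*Focus + Stress is discarded; Score is fixed at 7.
Focus = max(Study, Stress) - 1  [with Study=-1, Stress=4]  = 3
Mood = -2*Score - 4  [with Score=7]  = -18
Recall = |Focus - Mood|  [with Focus=3, Mood=-18]  = 21
Without intervention: Focus = max(Study, Stress) - 1  [with Study=-1, Stress=4]  = 3; Score = -Study - 2*Focus + Stress  [with Study=-1, Focus=3, Stress=4]  = -1; Mood = -2*Score - 4  [with Score=-1]  = -2; Recall = |Focus - Mood|  [with Focus=3, Mood=-2]  = 5.
Change = 21 − 5 = 16.

16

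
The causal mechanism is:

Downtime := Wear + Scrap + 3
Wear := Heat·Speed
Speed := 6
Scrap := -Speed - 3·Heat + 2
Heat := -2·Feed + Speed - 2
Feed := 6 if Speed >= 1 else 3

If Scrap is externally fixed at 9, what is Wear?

The intervention breaks the incoming arrows to Scrap: Scrap := -Speed - 3·Heat + 2 no longer applies, and Scrap = 9.
Since Wear is not a descendant of the intervened variable, it is unaffected.
Feed = 6 if Speed >= 1 else 3  [with Speed=6]  = 6
Heat = -2·Feed + Speed - 2  [with Feed=6, Speed=6]  = -8
Wear = Heat·Speed  [with Heat=-8, Speed=6]  = -48

-48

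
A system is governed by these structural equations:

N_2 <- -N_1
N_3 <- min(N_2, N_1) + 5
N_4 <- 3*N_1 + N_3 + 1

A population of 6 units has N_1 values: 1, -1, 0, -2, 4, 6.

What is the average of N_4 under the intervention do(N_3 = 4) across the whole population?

9

Under do(N_3=4), N_3's equation is replaced by N_3=4 for every unit. Per-unit N_4: 8, 2, 5, -1, 17, 23. Mean = 9.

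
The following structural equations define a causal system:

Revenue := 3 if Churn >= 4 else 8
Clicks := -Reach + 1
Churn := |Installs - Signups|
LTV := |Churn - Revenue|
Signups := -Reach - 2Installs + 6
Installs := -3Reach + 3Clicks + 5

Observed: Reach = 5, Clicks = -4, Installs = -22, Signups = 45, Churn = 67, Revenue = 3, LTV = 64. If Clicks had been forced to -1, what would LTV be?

Under do(Clicks=-1), the mechanism Clicks := -Reach + 1 is discarded; Clicks is fixed at -1.
Installs = -3Reach + 3Clicks + 5  [with Reach=5, Clicks=-1]  = -13
Signups = -Reach - 2Installs + 6  [with Reach=5, Installs=-13]  = 27
Churn = |Installs - Signups|  [with Installs=-13, Signups=27]  = 40
Revenue = 3 if Churn >= 4 else 8  [with Churn=40]  = 3
LTV = |Churn - Revenue|  [with Churn=40, Revenue=3]  = 37

37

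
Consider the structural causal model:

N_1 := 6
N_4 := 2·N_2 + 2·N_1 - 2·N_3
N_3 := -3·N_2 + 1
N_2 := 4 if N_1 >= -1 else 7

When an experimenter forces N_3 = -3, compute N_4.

The intervention breaks the incoming arrows to N_3: N_3 := -3·N_2 + 1 no longer applies, and N_3 = -3.
N_2 = 4 if N_1 >= -1 else 7  [with N_1=6]  = 4
N_4 = 2·N_2 + 2·N_1 - 2·N_3  [with N_2=4, N_1=6, N_3=-3]  = 26

26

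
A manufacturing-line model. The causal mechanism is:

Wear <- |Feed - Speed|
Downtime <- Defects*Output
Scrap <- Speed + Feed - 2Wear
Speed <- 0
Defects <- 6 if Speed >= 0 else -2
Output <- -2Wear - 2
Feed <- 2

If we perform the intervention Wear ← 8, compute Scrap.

do(Wear=8) replaces the equation Wear <- |Feed - Speed| with the constant Wear = 8.
Scrap = Speed + Feed - 2Wear  [with Speed=0, Feed=2, Wear=8]  = -14

-14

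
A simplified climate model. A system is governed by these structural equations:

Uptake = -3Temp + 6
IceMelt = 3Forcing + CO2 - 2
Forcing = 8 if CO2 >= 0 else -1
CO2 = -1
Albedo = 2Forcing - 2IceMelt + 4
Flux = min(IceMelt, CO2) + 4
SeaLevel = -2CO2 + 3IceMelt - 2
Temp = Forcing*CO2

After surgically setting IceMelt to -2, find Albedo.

6

Intervening sets IceMelt = -2 and removes its equation (IceMelt = 3Forcing + CO2 - 2).
Forcing = 8 if CO2 >= 0 else -1  [with CO2=-1]  = -1
Albedo = 2Forcing - 2IceMelt + 4  [with Forcing=-1, IceMelt=-2]  = 6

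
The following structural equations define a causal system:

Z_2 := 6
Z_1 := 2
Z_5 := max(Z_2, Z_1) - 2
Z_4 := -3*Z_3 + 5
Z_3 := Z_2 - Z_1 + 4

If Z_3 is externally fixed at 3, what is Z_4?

The intervention breaks the incoming arrows to Z_3: Z_3 := Z_2 - Z_1 + 4 no longer applies, and Z_3 = 3.
Z_4 = -3*Z_3 + 5  [with Z_3=3]  = -4

-4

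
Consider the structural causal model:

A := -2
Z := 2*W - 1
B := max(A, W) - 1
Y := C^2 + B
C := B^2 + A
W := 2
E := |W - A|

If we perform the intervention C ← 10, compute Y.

101

Under do(C=10), the mechanism C := B^2 + A is discarded; C is fixed at 10.
B = max(A, W) - 1  [with A=-2, W=2]  = 1
Y = C^2 + B  [with C=10, B=1]  = 101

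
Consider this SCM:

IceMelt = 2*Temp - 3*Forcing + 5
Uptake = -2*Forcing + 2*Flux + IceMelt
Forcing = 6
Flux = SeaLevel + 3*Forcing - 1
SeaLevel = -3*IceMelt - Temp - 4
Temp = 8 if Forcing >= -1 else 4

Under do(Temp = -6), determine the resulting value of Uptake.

151

Under do(Temp=-6), the mechanism Temp = 8 if Forcing >= -1 else 4 is discarded; Temp is fixed at -6.
IceMelt = 2*Temp - 3*Forcing + 5  [with Temp=-6, Forcing=6]  = -25
SeaLevel = -3*IceMelt - Temp - 4  [with IceMelt=-25, Temp=-6]  = 77
Flux = SeaLevel + 3*Forcing - 1  [with SeaLevel=77, Forcing=6]  = 94
Uptake = -2*Forcing + 2*Flux + IceMelt  [with Forcing=6, Flux=94, IceMelt=-25]  = 151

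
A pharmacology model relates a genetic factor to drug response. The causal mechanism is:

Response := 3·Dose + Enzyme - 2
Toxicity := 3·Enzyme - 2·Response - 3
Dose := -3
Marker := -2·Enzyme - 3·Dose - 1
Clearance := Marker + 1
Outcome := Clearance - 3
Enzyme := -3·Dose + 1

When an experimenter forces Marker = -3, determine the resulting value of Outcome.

The intervention breaks the incoming arrows to Marker: Marker := -2·Enzyme - 3·Dose - 1 no longer applies, and Marker = -3.
Clearance = Marker + 1  [with Marker=-3]  = -2
Outcome = Clearance - 3  [with Clearance=-2]  = -5

-5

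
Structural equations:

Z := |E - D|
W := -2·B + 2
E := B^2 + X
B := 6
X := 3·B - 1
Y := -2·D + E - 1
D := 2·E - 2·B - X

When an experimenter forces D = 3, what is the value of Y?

46

Under do(D=3), the mechanism D := 2·E - 2·B - X is discarded; D is fixed at 3.
X = 3·B - 1  [with B=6]  = 17
E = B^2 + X  [with B=6, X=17]  = 53
Y = -2·D + E - 1  [with D=3, E=53]  = 46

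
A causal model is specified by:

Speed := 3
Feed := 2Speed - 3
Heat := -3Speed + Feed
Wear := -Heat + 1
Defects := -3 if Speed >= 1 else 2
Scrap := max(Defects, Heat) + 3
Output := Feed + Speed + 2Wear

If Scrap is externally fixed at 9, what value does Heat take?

-6

do(Scrap=9) replaces the equation Scrap := max(Defects, Heat) + 3 with the constant Scrap = 9.
Heat is not downstream of the intervention, so its value is determined by the original equations.
Feed = 2Speed - 3  [with Speed=3]  = 3
Heat = -3Speed + Feed  [with Speed=3, Feed=3]  = -6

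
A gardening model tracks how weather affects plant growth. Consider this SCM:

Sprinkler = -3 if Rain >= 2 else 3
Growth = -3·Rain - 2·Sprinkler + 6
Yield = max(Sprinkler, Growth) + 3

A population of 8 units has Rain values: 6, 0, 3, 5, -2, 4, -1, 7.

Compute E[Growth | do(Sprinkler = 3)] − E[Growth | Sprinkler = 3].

do(Sprinkler=3) breaks Sprinkler's dependence on Rain. With Sprinkler=3 fixed, Growth across the units is -18, 0, -9, -15, 6, -12, 3, -21, mean -8.25.
E[Growth|Sprinkler=3] averages over only the 3 units with Sprinkler=3 (Rain = 0, -2, -1): Growth = 0, 6, 3, mean 3.
Difference = -8.25 − 3 = -11.25.

-11.25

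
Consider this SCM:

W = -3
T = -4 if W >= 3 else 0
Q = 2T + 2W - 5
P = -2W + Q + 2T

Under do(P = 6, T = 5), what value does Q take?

-1

Setting P = 6, T = 5 by intervention discards those variables' equations.
Q = 2T + 2W - 5  [with T=5, W=-3]  = -1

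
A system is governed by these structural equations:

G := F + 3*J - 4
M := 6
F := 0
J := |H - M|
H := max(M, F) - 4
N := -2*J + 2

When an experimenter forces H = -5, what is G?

The intervention breaks the incoming arrows to H: H := max(M, F) - 4 no longer applies, and H = -5.
J = |H - M|  [with H=-5, M=6]  = 11
G = F + 3*J - 4  [with F=0, J=11]  = 29

29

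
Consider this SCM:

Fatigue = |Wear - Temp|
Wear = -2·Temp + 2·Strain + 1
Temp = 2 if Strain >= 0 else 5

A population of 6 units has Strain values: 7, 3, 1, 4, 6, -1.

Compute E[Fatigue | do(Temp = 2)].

5

Under do(Temp=2), Temp's equation is replaced by Temp=2 for every unit. Per-unit Fatigue: 9, 1, 3, 3, 7, 7. Mean = 5.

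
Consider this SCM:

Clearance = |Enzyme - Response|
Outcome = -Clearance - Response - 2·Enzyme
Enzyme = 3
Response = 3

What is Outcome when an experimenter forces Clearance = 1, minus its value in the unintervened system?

The intervention breaks the incoming arrows to Clearance: Clearance = |Enzyme - Response| no longer applies, and Clearance = 1.
Outcome = -Clearance - Response - 2·Enzyme  [with Clearance=1, Response=3, Enzyme=3]  = -10
Without intervention: Clearance = |Enzyme - Response|  [with Enzyme=3, Response=3]  = 0; Outcome = -Clearance - Response - 2·Enzyme  [with Clearance=0, Response=3, Enzyme=3]  = -9.
Change = -10 − (-9) = -1.

-1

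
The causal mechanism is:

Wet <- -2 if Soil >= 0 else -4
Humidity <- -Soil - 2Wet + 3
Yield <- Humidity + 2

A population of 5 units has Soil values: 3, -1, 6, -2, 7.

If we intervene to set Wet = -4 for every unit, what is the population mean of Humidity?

The intervention sets Wet=-4 in all 5 units regardless of Soil. Recomputing Humidity per unit gives 8, 12, 5, 13, 4; average 8.4.

8.4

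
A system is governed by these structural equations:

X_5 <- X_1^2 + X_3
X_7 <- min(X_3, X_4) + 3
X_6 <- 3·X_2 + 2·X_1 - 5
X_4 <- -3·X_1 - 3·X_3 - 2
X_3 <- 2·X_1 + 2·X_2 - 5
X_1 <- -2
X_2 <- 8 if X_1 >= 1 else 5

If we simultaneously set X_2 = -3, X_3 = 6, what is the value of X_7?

-11

Under do(X_2 = -3, X_3 = 6), each intervened variable's structural equation is replaced by its fixed value.
X_4 = -3·X_1 - 3·X_3 - 2  [with X_1=-2, X_3=6]  = -14
X_7 = min(X_3, X_4) + 3  [with X_3=6, X_4=-14]  = -11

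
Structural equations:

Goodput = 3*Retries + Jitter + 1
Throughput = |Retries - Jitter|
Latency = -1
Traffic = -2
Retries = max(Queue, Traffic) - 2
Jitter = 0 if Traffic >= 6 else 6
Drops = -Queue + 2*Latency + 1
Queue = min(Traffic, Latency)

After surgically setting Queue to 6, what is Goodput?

The intervention breaks the incoming arrows to Queue: Queue = min(Traffic, Latency) no longer applies, and Queue = 6.
Retries = max(Queue, Traffic) - 2  [with Queue=6, Traffic=-2]  = 4
Jitter = 0 if Traffic >= 6 else 6  [with Traffic=-2]  = 6
Goodput = 3*Retries + Jitter + 1  [with Retries=4, Jitter=6]  = 19

19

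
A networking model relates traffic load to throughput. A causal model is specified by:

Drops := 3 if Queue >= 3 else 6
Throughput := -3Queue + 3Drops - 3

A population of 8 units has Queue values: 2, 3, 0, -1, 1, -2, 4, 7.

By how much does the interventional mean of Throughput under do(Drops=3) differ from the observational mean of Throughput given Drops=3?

Every unit gets Drops=3 under the intervention. Throughput values become 0, -3, 6, 9, 3, 12, -6, -15; E[Throughput|do(Drops=3)] = 0.75.
Observing Drops=3 restricts to units where Drops's equation naturally yields 3: Queue ∈ {3, 4, 7}. In that subpopulation Throughput = -3, -6, -15, mean -8.
Difference = 0.75 − (-8) = 8.75.

8.75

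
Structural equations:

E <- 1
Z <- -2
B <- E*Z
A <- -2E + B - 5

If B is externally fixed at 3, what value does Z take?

Under do(B=3), the mechanism B <- E*Z is discarded; B is fixed at 3.
Since Z is not a descendant of the intervened variable, it is unaffected.

-2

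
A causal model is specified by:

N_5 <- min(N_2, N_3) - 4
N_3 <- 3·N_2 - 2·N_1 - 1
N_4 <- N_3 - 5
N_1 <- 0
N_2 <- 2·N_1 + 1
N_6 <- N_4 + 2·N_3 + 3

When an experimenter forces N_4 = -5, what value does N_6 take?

2

Under do(N_4=-5), the mechanism N_4 <- N_3 - 5 is discarded; N_4 is fixed at -5.
N_2 = 2·N_1 + 1  [with N_1=0]  = 1
N_3 = 3·N_2 - 2·N_1 - 1  [with N_2=1, N_1=0]  = 2
N_6 = N_4 + 2·N_3 + 3  [with N_4=-5, N_3=2]  = 2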